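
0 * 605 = 0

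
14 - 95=-81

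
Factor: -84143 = -1 * 84143^1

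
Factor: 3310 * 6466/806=2^1 * 5^1 * 13^(-1) * 31^(-1) * 53^1 * 61^1 * 331^1=10701230/403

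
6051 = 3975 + 2076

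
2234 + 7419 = 9653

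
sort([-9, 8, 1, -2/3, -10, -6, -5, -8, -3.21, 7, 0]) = [-10, -9, -8, -6, -5, -3.21, -2/3, 0, 1, 7, 8]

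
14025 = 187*75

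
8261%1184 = 1157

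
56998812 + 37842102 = 94840914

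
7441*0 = 0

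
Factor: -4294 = -1*2^1*19^1*113^1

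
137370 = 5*27474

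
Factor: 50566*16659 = 2^1*3^3*131^1*193^1*617^1 = 842378994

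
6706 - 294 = 6412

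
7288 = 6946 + 342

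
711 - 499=212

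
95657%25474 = 19235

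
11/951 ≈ 0.0116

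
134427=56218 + 78209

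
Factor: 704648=2^3 * 7^1 * 12583^1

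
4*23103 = 92412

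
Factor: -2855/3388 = -1*2^(-2)*5^1*7^(-1)*11^(-2)*571^1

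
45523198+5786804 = 51310002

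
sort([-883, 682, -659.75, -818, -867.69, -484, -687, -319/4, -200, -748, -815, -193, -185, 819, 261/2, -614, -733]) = [-883, -867.69, -818, -815, -748, -733, -687, -659.75, -614, -484, -200, -193, -185, -319/4, 261/2, 682, 819]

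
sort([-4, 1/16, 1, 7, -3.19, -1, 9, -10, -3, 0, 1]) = [-10, -4, -3.19, -3, -1, 0, 1/16, 1, 1, 7, 9]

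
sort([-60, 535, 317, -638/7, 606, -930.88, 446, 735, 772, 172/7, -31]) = [-930.88, -638/7, -60, -31, 172/7, 317, 446, 535, 606, 735, 772]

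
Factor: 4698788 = 2^2*199^1*5903^1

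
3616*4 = 14464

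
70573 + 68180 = 138753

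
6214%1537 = 66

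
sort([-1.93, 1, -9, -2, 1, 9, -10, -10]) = [-10, -10, -9, -2, -1.93, 1, 1, 9]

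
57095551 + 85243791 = 142339342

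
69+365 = 434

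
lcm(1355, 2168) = 10840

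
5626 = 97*58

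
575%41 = 1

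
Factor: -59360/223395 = -1 * 2^5 * 3^(-1) * 7^1 * 281^(-1) = -224/843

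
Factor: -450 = -1*2^1*3^2*5^2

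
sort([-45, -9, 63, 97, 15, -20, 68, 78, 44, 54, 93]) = [-45, -20, -9, 15, 44, 54, 63, 68, 78, 93, 97]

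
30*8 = 240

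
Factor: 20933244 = 2^2*3^2*29^1*20051^1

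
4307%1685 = 937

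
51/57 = 17/19 ≈ 0.895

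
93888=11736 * 8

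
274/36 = 7 + 11/18 ≈ 7.61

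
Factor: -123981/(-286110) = 2^(-1)*3^(-1)*5^(-1)*13^1 = 13/30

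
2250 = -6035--8285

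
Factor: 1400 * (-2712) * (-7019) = 2^6 * 3^1 * 5^2 * 7^1 * 113^1 * 7019^1 = 26649739200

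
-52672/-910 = 57 + 401/455 ≈ 57.88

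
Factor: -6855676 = -1 * 2^2 * 1713919^1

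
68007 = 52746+15261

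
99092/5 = 19818+2/5 = 19818.40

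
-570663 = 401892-972555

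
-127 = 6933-7060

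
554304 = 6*92384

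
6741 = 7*963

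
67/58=1 + 9/58 ≈ 1.16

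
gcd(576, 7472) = 16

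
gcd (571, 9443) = 1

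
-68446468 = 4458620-72905088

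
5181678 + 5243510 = 10425188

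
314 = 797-483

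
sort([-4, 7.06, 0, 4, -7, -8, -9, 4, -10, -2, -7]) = [-10, -9, -8, -7, -7, -4, -2, 0, 4, 4, 7.06]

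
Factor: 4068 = 2^2 * 3^2 * 113^1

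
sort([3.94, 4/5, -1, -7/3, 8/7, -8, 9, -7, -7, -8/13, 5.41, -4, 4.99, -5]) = [-8, -7, -7, -5, -4, -7/3, -1, -8/13, 4/5, 8/7, 3.94, 4.99, 5.41, 9]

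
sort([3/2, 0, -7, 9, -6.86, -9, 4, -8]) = [-9, -8, -7, -6.86, 0, 3/2, 4, 9]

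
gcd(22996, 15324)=4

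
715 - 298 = 417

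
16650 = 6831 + 9819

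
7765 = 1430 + 6335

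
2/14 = 1/7 ≈ 0.143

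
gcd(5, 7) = 1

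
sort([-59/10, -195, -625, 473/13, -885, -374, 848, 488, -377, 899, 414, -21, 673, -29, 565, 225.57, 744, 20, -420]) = [-885, -625, -420, -377, -374, -195, -29, -21, -59/10, 20, 473/13, 225.57, 414, 488, 565, 673, 744, 848, 899]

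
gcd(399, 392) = 7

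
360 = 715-355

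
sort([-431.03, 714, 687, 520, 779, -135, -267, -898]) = [-898, -431.03, -267, -135, 520, 687, 714, 779]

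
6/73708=3/36854 ≈ 0.0000814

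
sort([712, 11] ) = [11, 712] 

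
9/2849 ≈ 0.00316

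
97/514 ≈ 0.189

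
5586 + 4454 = 10040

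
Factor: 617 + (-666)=-1 * 7^2=-49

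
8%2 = 0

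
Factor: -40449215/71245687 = -1*5^1*19^(-1)*3749773^(-1)*8089843^1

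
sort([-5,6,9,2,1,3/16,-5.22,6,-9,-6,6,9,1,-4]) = [-9,-6,-5.22,-5,-4,3/16,1,1,2,6,6,6,9,9]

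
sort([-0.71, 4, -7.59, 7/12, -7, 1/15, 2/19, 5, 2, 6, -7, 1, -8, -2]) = [-8, -7.59, -7, -7, -2, -0.71, 1/15, 2/19, 7/12, 1, 2, 4, 5, 6]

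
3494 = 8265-4771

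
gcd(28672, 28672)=28672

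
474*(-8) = -3792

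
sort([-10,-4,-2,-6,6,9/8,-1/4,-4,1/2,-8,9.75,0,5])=[-10,-8,-6,-4,-4,-2,-1/4,0,1/2,9/8,5,6,9.75]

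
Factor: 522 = 2^1*3^2*29^1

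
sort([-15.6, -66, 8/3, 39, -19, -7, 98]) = [-66, -19, -15.6, -7, 8/3, 39, 98]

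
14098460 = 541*26060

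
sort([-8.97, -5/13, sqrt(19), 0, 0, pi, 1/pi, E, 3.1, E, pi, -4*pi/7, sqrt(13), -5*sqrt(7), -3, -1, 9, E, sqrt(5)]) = [-5*sqrt(7), -8.97, -3, -4*pi/7, -1, -5/13, 0, 0, 1/pi, sqrt(5), E, E, E, 3.1, pi, pi, sqrt(13), sqrt(19), 9]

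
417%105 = 102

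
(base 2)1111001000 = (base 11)800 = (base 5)12333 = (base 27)18n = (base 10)968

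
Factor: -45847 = -1 * 19^2 * 127^1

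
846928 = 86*9848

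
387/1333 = 9/31 ≈ 0.290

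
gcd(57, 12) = 3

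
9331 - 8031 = 1300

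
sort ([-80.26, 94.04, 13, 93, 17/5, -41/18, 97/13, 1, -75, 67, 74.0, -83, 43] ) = [-83, -80.26, -75, -41/18, 1, 17/5, 97/13, 13, 43, 67, 74.0, 93, 94.04] 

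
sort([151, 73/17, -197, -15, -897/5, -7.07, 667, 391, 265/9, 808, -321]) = [-321, -197, -897/5, -15, -7.07, 73/17, 265/9, 151, 391, 667, 808]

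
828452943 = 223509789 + 604943154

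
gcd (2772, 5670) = 126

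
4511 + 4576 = 9087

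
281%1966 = 281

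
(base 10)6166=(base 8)14026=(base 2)1100000010110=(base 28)7o6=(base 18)110a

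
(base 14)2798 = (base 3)100121001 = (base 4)1231102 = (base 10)6994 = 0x1b52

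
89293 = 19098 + 70195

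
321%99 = 24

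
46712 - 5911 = 40801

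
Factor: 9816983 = 11^1 * 881^1 * 1013^1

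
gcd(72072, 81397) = 1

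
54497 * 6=326982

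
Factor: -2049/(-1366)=2^(-1) * 3^1=3/2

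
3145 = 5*629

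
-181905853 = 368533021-550438874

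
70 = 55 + 15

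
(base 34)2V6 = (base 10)3372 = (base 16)D2C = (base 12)1B50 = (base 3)11121220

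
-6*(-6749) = 40494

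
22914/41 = 558 + 36/41 ≈ 558.88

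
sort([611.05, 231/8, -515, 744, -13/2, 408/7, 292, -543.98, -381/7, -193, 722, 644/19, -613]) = [-613, -543.98, -515, -193, -381/7, -13/2, 231/8, 644/19, 408/7, 292, 611.05, 722, 744]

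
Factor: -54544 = -1 * 2^4 * 7^1 * 487^1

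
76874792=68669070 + 8205722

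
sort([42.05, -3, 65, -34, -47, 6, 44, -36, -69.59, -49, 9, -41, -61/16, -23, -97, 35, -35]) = [-97, -69.59, -49, -47, -41, -36, -35, -34, -23, -61/16, -3, 6, 9, 35, 42.05, 44, 65]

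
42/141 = 14/47 ≈ 0.298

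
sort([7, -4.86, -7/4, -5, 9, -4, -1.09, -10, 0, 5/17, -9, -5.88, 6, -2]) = [-10, -9, -5.88, -5, -4.86, -4, -2, -7/4, -1.09, 0, 5/17, 6, 7, 9]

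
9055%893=125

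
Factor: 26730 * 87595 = 2^1 * 3^5 * 5^2 * 11^1 * 17519^1 = 2341414350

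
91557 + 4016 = 95573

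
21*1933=40593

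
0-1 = -1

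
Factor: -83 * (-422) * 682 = 2^2 * 11^1 * 31^1 * 83^1 * 211^1 = 23887732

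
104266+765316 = 869582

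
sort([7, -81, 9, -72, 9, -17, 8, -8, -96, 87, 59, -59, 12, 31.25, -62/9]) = [-96, -81, -72, -59, -17, -8, -62/9, 7, 8, 9, 9, 12, 31.25, 59, 87]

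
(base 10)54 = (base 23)28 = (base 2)110110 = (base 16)36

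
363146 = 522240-159094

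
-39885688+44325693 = 4440005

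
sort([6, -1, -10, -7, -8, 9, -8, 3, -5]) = [-10, -8, -8, -7, -5, -1, 3, 6, 9]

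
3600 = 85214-81614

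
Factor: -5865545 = -1 * 5^1 * 7^2 * 89^1 * 269^1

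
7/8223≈0.000851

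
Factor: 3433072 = 2^4*19^1*23^1*491^1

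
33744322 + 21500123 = 55244445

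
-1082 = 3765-4847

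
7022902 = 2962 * 2371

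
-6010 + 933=-5077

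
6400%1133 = 735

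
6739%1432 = 1011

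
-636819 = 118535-755354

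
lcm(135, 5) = 135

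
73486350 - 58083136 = 15403214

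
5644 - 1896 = 3748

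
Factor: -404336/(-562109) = 2^4*37^1*823^(-1) = 592/823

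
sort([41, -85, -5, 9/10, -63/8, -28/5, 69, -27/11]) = [-85, -63/8, -28/5, -5, -27/11, 9/10, 41, 69]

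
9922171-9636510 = 285661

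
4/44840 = 1/11210 ≈ 0.0000892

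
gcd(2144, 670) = 134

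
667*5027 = 3353009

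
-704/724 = -176/181 ≈ -0.972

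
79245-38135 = 41110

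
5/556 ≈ 0.00899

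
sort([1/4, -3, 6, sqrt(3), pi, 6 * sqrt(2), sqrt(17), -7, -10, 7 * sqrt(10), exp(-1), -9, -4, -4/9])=[-10, -9, -7, -4, -3, -4/9, 1/4, exp(-1), sqrt(3), pi, sqrt(17), 6, 6 * sqrt(2), 7 * sqrt(10)]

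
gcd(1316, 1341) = 1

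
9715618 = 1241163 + 8474455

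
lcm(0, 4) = 0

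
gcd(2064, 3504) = 48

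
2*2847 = 5694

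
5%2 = 1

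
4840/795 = 968/159 ≈ 6.09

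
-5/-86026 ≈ 0.0000581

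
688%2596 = 688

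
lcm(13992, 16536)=181896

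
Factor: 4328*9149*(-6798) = -1*2^4*3^1*7^1*11^1*103^1*541^1*1307^1 = -269179535856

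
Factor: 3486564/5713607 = 2^2*3^5*17^1*211^1*5713607^(-1)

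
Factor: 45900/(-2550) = -1 * 2^1 * 3^2 = -18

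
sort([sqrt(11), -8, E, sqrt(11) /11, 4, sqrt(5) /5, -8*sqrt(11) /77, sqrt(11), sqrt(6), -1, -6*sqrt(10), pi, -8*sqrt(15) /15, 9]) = [-6*sqrt(10), -8, -8*sqrt(15) /15, -1, -8*sqrt(11) /77, sqrt(11) /11, sqrt(5) /5, sqrt(6), E, pi, sqrt(11), sqrt(11), 4, 9]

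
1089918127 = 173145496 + 916772631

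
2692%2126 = 566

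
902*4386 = 3956172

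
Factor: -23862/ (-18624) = 2^ (-5)*41^1 = 41/32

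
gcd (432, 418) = 2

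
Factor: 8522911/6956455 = 5^(-1)*11^(-1)*71^1*120041^1*126481^(-1)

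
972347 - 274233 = 698114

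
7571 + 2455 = 10026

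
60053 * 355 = 21318815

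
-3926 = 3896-7822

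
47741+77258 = 124999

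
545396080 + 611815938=1157212018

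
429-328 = 101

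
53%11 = 9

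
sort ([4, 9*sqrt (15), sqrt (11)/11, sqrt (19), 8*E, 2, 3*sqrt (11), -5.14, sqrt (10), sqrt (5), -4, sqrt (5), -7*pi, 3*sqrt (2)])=[-7*pi, -5.14, -4, sqrt (11)/11, 2, sqrt (5), sqrt (5), sqrt (10), 4, 3*sqrt (2), sqrt (19), 3*sqrt (11), 8*E, 9*sqrt (15)]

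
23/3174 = 1/138 ≈ 0.00725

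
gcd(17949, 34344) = 3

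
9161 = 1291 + 7870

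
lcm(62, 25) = 1550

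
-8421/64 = -131-37/64≈-131.58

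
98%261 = 98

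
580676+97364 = 678040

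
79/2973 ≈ 0.0266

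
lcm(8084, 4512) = 194016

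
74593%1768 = 337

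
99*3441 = 340659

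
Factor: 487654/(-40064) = -1 * 2^(-6) * 19^1 * 41^1 = -779/64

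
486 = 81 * 6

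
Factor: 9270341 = 109^1*85049^1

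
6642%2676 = 1290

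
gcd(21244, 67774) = 94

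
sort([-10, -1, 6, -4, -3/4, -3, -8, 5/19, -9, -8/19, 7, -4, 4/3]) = [-10, -9, -8, -4, -4, -3, -1, -3/4, -8/19, 5/19, 4/3, 6, 7]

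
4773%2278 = 217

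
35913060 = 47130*762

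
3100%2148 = 952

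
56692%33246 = 23446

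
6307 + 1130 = 7437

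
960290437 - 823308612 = 136981825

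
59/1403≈0.0421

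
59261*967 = 57305387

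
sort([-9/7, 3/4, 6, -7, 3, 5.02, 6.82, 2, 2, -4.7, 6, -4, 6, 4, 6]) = [-7, -4.7, -4, -9/7, 3/4, 2, 2, 3, 4, 5.02, 6, 6, 6, 6, 6.82]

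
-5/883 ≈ -0.00566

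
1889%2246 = 1889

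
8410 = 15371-6961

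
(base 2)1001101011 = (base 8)1153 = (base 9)757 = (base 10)619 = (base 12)437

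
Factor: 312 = 2^3*3^1*13^1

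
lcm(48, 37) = 1776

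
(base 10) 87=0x57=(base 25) 3c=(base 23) 3i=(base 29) 30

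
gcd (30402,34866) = 18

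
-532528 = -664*802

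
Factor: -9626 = -1 * 2^1 * 4813^1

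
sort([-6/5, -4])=[-4, -6/5]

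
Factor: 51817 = 51817^1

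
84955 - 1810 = 83145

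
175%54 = 13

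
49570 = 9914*5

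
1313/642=2 + 29/642 ≈ 2.05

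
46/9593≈0.00480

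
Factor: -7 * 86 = -1 * 2^1 * 7^1 * 43^1 = -602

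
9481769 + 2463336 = 11945105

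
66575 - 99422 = -32847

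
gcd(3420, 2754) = 18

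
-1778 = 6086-7864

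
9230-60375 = -51145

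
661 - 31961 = -31300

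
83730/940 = 89 + 7/94 ≈ 89.07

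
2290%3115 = 2290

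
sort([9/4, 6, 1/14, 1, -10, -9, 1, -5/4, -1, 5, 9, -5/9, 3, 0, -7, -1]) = [-10, -9, -7, -5/4, -1, -1, -5/9, 0, 1/14, 1, 1, 9/4, 3, 5, 6, 9]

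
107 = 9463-9356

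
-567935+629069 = 61134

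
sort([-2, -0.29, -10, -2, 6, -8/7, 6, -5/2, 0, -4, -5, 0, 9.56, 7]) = [-10, -5, -4, -5/2, -2, -2, -8/7, -0.29, 0, 0, 6, 6, 7, 9.56]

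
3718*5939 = 22081202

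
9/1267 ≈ 0.00710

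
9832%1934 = 162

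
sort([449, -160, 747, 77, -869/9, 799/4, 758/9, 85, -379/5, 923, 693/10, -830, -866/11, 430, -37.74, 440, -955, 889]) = [-955, -830, -160, -869/9, -866/11, -379/5, -37.74, 693/10, 77, 758/9, 85, 799/4, 430, 440, 449, 747, 889, 923]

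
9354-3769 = 5585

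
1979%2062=1979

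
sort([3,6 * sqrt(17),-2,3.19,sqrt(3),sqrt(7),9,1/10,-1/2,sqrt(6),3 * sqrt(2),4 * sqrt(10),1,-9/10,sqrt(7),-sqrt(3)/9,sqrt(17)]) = [-2,-9/10,-1/2,-sqrt(3)/9,1/10,1,sqrt(3),sqrt(6),sqrt(7),sqrt(7),3,3.19,sqrt(17),3 * sqrt(2),9,4 * sqrt(10),6 * sqrt(17)]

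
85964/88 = 21491/22 ≈ 976.86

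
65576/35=1873 + 3/5=1873.60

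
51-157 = -106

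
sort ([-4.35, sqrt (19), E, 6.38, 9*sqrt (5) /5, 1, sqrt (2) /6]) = [-4.35, sqrt (2) /6, 1, E, 9*sqrt (5) /5, sqrt (19), 6.38]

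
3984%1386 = 1212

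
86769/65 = 1334 + 59/65 ≈ 1334.91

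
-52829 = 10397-63226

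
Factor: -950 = -1*2^1*5^2*19^1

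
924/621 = 1 + 101/207 ≈ 1.49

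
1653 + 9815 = 11468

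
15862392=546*29052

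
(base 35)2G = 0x56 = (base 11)79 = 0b1010110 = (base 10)86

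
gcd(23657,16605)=41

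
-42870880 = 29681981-72552861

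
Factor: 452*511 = 2^2*7^1*73^1*113^1 = 230972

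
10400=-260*(-40)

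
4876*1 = 4876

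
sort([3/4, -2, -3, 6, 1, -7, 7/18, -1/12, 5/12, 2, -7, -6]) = [-7, -7, -6, -3, -2, -1/12, 7/18, 5/12, 3/4, 1, 2, 6]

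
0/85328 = 0 = 0.00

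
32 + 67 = 99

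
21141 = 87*243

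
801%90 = 81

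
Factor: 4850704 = 2^4 * 73^1 * 4153^1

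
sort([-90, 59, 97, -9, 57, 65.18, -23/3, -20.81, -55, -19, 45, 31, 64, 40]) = [-90, -55, -20.81, -19, -9, -23/3, 31, 40, 45, 57, 59, 64, 65.18, 97]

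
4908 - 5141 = -233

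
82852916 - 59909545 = 22943371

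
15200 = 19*800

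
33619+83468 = 117087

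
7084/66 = 107 + 1/3 ≈ 107.33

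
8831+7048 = 15879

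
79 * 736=58144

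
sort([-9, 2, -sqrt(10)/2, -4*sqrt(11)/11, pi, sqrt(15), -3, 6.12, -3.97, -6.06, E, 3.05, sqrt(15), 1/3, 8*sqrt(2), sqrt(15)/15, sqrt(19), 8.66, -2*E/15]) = [-9, -6.06, -3.97, -3, -sqrt(10)/2, -4*sqrt(11)/11, -2*E/15, sqrt(15)/15, 1/3, 2, E, 3.05, pi, sqrt(15), sqrt(15), sqrt(19), 6.12, 8.66, 8*sqrt(2)]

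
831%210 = 201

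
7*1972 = 13804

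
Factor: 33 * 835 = 3^1 * 5^1 * 11^1 * 167^1 = 27555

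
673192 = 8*84149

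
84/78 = 1 + 1/13 ≈ 1.08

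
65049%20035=4944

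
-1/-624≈0.00160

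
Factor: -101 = -1*101^1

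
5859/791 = 7 + 46/113≈7.41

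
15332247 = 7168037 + 8164210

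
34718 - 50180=-15462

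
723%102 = 9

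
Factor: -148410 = -1 * 2^1 * 3^2 * 5^1 * 17^1 * 97^1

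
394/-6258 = -197/3129 ≈ -0.0630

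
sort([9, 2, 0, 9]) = [0, 2, 9, 9]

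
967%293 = 88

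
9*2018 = 18162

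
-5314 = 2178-7492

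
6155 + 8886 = 15041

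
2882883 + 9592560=12475443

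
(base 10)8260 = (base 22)h1a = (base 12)4944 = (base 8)20104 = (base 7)33040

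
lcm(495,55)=495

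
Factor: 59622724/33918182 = 2^1 * 7^1 * 29^1 * 101^1 * 727^1 * 16959091^(-1) = 29811362/16959091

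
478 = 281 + 197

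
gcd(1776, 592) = 592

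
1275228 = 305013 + 970215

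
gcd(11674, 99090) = 2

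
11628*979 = 11383812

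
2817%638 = 265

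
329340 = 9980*33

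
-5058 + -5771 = -10829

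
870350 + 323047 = 1193397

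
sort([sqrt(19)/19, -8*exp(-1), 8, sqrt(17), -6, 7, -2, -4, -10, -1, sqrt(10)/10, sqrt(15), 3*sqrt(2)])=[-10, -6, -4, -8*exp(-1), -2, -1, sqrt(19)/19, sqrt(10)/10, sqrt(15), sqrt(17), 3*sqrt(2), 7, 8]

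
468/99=4 + 8/11 ≈ 4.73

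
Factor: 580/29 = 2^2*5^1 = 20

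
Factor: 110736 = 2^4*3^2*769^1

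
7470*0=0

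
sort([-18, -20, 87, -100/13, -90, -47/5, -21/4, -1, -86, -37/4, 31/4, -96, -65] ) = [-96, -90, -86, -65, -20, -18, -47/5, -37/4, -100/13, -21/4, -1, 31/4, 87] 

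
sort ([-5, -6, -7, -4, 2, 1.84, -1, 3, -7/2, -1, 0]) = [-7, -6, -5, -4, -7/2, -1, -1, 0, 1.84, 2, 3]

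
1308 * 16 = 20928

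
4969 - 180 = 4789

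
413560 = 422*980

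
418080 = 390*1072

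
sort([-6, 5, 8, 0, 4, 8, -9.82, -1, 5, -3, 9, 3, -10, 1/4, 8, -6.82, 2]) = [-10, -9.82, -6.82, -6, -3, -1, 0, 1/4, 2, 3, 4, 5, 5, 8, 8, 8, 9]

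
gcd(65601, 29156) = 7289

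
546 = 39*14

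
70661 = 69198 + 1463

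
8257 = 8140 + 117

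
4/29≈0.138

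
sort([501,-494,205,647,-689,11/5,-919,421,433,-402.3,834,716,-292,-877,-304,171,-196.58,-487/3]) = [-919,-877,-689,-494,-402.3,-304,-292,-196.58,-487/3,11/5,171,205,421,433,501,647,716,834]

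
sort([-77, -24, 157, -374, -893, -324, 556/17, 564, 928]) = [-893, -374, -324, -77, -24, 556/17, 157, 564, 928]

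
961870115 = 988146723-26276608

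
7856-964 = 6892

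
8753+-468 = 8285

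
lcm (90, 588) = 8820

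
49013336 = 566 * 86596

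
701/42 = 16 + 29/42 ≈ 16.69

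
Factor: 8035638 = 2^1*3^1*13^1*71^1*1451^1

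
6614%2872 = 870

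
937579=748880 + 188699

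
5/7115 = 1/1423 ≈ 0.000703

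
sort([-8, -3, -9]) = [-9, -8, -3]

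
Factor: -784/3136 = -1 * 2^(-2) = -1/4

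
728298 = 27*26974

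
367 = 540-173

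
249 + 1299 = 1548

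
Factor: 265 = 5^1*53^1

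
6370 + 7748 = 14118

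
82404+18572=100976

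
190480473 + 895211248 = 1085691721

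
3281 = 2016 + 1265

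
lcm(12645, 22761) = 113805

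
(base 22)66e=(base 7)11615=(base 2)101111101010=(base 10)3050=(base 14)117c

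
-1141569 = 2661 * (-429)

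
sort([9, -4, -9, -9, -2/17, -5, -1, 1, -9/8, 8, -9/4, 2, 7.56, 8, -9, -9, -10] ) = [-10, -9, -9, -9, -9, -5, -4, -9/4, -9/8, -1, -2/17, 1, 2, 7.56, 8, 8, 9] 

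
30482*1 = 30482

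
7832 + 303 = 8135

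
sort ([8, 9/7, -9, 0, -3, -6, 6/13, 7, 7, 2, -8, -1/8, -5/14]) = [-9, -8, -6, -3, -5/14, -1/8, 0, 6/13, 9/7, 2, 7, 7, 8]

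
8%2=0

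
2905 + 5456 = 8361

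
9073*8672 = 78681056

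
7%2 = 1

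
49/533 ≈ 0.0919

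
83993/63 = 1333 + 2/9 ≈ 1333.22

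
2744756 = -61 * (-44996)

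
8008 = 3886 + 4122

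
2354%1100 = 154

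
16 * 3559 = 56944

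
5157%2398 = 361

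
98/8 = 49/4 = 12.25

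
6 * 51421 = 308526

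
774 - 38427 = -37653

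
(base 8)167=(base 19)65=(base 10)119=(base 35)3e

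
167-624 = -457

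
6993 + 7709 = 14702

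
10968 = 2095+8873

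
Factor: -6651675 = -1 * 3^2 * 5^2 * 17^1 * 37^1 * 47^1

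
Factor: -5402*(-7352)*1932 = 2^6*3^1*7^1*23^1*37^1*73^1*919^1 = 76730353728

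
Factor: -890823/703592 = -1 * 2^(-3) * 3^1 * 37^(-1) * 2377^(-1) * 296941^1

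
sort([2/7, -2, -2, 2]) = [-2, -2, 2/7, 2]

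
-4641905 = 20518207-25160112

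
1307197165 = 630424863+676772302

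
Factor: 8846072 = 2^3 * 1105759^1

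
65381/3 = 21793 + 2/3 ≈ 21793.67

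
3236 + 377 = 3613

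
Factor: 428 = 2^2*107^1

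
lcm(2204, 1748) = 50692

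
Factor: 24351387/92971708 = 2^(-2)*3^1*17^(-1)*29^1*113^1*2477^1*1367231^(-1)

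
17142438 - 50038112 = -32895674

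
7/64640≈0.000108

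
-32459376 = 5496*(-5906) 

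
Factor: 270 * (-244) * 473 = -1 * 2^3 * 3^3 * 5^1 * 11^1 * 43^1 * 61^1 = -31161240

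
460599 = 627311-166712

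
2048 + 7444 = 9492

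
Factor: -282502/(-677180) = 2^(-1) * 5^(-1) * 7^(-2) * 11^1 * 691^(-1) * 12841^1 = 141251/338590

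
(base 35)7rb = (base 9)14060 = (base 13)4452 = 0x253b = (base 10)9531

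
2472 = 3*824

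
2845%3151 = 2845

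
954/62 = 15+12/31 ≈ 15.39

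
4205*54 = 227070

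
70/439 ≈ 0.159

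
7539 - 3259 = 4280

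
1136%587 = 549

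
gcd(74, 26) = 2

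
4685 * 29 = 135865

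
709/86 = 8 + 21/86 ≈ 8.24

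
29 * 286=8294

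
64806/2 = 32403 = 32403.00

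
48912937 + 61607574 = 110520511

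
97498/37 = 2635 + 3/37 ≈ 2635.08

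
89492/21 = 4261+11/21 ≈ 4261.52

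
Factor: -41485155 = -1*3^1*5^1*2765677^1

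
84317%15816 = 5237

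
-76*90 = -6840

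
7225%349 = 245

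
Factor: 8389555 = 5^1*29^1*57859^1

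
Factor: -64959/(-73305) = 3^(-3) * 5^(-1) * 59^1 * 181^(-1) * 367^1 = 21653/24435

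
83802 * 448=37543296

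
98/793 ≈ 0.124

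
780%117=78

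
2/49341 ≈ 0.0000405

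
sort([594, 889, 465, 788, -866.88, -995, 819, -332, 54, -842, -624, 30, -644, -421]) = [-995, -866.88, -842, -644, -624, -421, -332, 30, 54, 465, 594, 788, 819, 889]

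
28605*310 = 8867550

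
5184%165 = 69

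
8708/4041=2 + 626/4041 ≈ 2.15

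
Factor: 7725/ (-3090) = -1*2^ (-1)*5^1 = -5/2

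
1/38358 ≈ 0.0000261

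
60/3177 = 20/1059 ≈ 0.0189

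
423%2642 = 423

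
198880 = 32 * 6215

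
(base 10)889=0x379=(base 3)1012221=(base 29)11j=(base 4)31321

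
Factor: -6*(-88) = 2^4*3^1*11^1 = 528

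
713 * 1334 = 951142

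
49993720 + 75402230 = 125395950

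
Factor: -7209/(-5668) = 2^(-2) * 3^4 * 13^(-1) * 89^1 * 109^(-1)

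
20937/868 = 24 + 15/124 ≈ 24.12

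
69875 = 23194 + 46681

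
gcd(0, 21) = 21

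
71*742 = 52682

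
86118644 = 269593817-183475173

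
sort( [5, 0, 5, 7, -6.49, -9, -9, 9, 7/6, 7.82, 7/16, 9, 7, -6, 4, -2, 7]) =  [-9, -9, -6.49, -6, -2, 0, 7/16, 7/6, 4, 5, 5, 7, 7, 7, 7.82, 9, 9]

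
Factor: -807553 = -1*23^1*35111^1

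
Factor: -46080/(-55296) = 2^(-1) * 3^(-1) * 5^1 = 5/6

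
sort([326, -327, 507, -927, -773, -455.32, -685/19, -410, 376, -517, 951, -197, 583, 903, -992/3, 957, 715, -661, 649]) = [-927, -773, -661, -517, -455.32, -410, -992/3, -327, -197, -685/19, 326, 376, 507, 583, 649, 715, 903, 951, 957]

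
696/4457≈0.156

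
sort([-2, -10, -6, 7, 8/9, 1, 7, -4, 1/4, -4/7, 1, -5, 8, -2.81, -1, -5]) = [-10, -6, -5, -5, -4, -2.81, -2, -1, -4/7, 1/4, 8/9, 1, 1, 7, 7, 8]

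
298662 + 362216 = 660878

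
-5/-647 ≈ 0.00773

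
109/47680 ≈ 0.00229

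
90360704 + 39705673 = 130066377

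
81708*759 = 62016372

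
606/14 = 43 + 2/7 ≈ 43.29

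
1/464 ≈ 0.00216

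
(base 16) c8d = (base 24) 5dl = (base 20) 80d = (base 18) 9g9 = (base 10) 3213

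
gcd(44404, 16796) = 68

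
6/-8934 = -1/1489 ≈ -0.000672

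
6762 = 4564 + 2198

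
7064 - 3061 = 4003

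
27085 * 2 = 54170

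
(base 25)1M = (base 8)57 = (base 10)47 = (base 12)3B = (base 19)29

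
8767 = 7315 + 1452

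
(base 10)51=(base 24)23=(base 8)63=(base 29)1m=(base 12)43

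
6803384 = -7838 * (-868)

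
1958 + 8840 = 10798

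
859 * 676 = 580684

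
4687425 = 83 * 56475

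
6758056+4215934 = 10973990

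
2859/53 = 53 + 50/53 ≈ 53.94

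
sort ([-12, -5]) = [-12, -5]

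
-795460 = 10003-805463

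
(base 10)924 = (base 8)1634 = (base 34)r6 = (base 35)qe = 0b1110011100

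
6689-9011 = -2322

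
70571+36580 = 107151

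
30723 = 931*33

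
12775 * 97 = 1239175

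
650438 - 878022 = -227584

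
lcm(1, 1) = 1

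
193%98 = 95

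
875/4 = 218 + 3/4 = 218.75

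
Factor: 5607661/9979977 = 3^(-1)*7^(-2)*67891^(-1)*5607661^1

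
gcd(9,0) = 9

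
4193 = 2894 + 1299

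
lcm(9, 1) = 9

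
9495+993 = 10488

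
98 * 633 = 62034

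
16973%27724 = 16973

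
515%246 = 23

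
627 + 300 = 927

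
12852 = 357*36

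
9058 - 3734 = 5324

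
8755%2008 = 723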